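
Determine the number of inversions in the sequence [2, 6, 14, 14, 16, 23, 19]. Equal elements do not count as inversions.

1 out-of-order pair

Element-by-element contributions:
2 → none → 0
6 → none → 0
14 → none → 0
14 → none → 0
16 → none → 0
23 → 19 → 1
19 → none → 0
Sum: 0 + 0 + 0 + 0 + 0 + 1 + 0 = 1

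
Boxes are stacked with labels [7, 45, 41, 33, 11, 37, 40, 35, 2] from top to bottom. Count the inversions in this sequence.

22 out-of-order pairs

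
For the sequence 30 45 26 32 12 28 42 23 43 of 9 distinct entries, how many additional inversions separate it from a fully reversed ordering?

18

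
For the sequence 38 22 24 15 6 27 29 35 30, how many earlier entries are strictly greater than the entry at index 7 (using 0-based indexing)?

The element at index 7 is 35.
Elements before it: 38, 22, 24, 15, 6, 27, 29
Those larger than 35: 38

1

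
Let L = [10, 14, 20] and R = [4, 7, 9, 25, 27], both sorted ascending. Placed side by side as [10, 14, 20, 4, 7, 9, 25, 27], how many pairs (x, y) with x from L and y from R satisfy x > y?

9 split inversions

For each element r of the right run, count left-run elements greater than r:
r = 4: 10, 14, 20 → 3
r = 7: 10, 14, 20 → 3
r = 9: 10, 14, 20 → 3
r = 25: none → 0
r = 27: none → 0
Cross-inversions: 3 + 3 + 3 + 0 + 0 = 9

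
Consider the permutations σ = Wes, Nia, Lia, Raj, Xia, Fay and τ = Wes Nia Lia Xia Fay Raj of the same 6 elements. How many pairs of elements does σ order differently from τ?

2

Assign each item its position (1..6) in the first ordering, then rewrite the second ordering as that position sequence:
positions: Wes→1, Nia→2, Lia→3, Raj→4, Xia→5, Fay→6
second ordering as positions: [1, 2, 3, 5, 6, 4]
Discordant pairs = inversions in this position sequence.
1: 0
2: 0
3: 0
5: 4 → 1
6: 4 → 1
4: 0
Total: 0 + 0 + 0 + 1 + 1 + 0 = 2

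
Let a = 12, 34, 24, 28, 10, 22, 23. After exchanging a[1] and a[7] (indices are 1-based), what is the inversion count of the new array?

Positions 1 and 7 hold 12 and 23; after swapping, the array is [23, 34, 24, 28, 10, 22, 12].
Element-by-element contributions:
23 → 10, 22, 12 → 3
34 → 24, 28, 10, 22, 12 → 5
24 → 10, 22, 12 → 3
28 → 10, 22, 12 → 3
10 → none → 0
22 → 12 → 1
12 → none → 0
Sum: 3 + 5 + 3 + 3 + 0 + 1 + 0 = 15

There are 15 inversions.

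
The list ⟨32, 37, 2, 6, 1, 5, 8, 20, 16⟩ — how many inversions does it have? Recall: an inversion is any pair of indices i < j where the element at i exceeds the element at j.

Count, for each position, how many later elements it exceeds:
32: 7
37: 7
2: 1
6: 2
1: 0
5: 0
8: 0
20: 1
16: 0
Sum: 7 + 7 + 1 + 2 + 0 + 0 + 0 + 1 + 0 = 18

18 inversions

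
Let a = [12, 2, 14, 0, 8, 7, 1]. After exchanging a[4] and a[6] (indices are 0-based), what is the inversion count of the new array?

There are 11 inversions.

Positions 4 and 6 hold 8 and 1; after swapping, the array is [12, 2, 14, 0, 1, 7, 8].
For each element, count later entries that are smaller:
12: 5
2: 2
14: 4
0: 0
1: 0
7: 0
8: 0
Sum: 5 + 2 + 4 + 0 + 0 + 0 + 0 = 11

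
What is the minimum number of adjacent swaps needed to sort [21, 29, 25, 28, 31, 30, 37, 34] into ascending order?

Each adjacent swap fixes exactly one inversion, so the minimum swap count equals the number of inversions.
Count inversions — for each element, later elements that are smaller:
21: none → 0
29: 25, 28 → 2
25: none → 0
28: none → 0
31: 30 → 1
30: none → 0
37: 34 → 1
34: none → 0
Total inversions: 0 + 2 + 0 + 0 + 1 + 0 + 1 + 0 = 4

4 adjacent swaps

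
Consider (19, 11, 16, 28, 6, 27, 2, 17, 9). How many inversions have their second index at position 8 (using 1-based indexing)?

The element at index 8 is 17.
Elements before it: 19, 11, 16, 28, 6, 27, 2
Those larger than 17: 19, 28, 27

3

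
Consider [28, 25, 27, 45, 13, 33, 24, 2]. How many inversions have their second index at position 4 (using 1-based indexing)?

The element at index 4 is 45.
Elements before it: 28, 25, 27
None of them are larger than 45.

0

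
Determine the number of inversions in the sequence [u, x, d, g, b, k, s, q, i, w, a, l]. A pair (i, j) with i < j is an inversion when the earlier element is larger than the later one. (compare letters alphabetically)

Count, for each position, how many later elements it exceeds:
u: 9
x: 10
d: 2
g: 2
b: 1
k: 2
s: 4
q: 3
i: 1
w: 2
a: 0
l: 0
Sum: 9 + 10 + 2 + 2 + 1 + 2 + 4 + 3 + 1 + 2 + 0 + 0 = 36

36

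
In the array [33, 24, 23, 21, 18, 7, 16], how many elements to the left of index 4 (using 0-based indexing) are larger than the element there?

The element at index 4 is 18.
Elements before it: 33, 24, 23, 21
Those larger than 18: 33, 24, 23, 21

4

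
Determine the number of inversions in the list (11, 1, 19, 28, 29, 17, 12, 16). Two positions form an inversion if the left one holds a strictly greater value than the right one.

12

Sweep left to right; for each value list the smaller values that follow it:
11 → 1 → 1
1 → none → 0
19 → 17, 12, 16 → 3
28 → 17, 12, 16 → 3
29 → 17, 12, 16 → 3
17 → 12, 16 → 2
12 → none → 0
16 → none → 0
Sum: 1 + 0 + 3 + 3 + 3 + 2 + 0 + 0 = 12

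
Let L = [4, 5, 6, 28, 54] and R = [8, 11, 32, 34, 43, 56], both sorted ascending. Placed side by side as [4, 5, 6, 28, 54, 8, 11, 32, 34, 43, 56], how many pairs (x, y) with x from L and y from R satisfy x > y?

7

Take each right-half value and tally the left-half values above it:
r = 8: 28, 54 → 2
r = 11: 28, 54 → 2
r = 32: 54 → 1
r = 34: 54 → 1
r = 43: 54 → 1
r = 56: none → 0
Cross-inversions: 2 + 2 + 1 + 1 + 1 + 0 = 7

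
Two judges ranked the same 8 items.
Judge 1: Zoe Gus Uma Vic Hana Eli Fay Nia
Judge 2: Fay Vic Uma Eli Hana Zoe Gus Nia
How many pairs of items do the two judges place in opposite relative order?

Assign each item its position (1..8) in the first ordering, then rewrite the second ordering as that position sequence:
positions: Zoe→1, Gus→2, Uma→3, Vic→4, Hana→5, Eli→6, Fay→7, Nia→8
second ordering as positions: [7, 4, 3, 6, 5, 1, 2, 8]
Discordant pairs = inversions in this position sequence.
7: 4, 3, 6, 5, 1, 2 → 6
4: 3, 1, 2 → 3
3: 1, 2 → 2
6: 5, 1, 2 → 3
5: 1, 2 → 2
1: 0
2: 0
8: 0
Total: 6 + 3 + 2 + 3 + 2 + 0 + 0 + 0 = 16

There are 16 discordant pairs.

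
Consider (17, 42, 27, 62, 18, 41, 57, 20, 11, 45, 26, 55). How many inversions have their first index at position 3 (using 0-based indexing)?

The element at index 3 is 62.
Elements after it: 18, 41, 57, 20, 11, 45, 26, 55
Those smaller than 62: 18, 41, 57, 20, 11, 45, 26, 55

8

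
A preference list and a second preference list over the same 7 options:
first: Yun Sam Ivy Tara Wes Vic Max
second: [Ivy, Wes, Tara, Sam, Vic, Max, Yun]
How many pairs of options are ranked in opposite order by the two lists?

Assign each item its position (1..7) in the first ordering, then rewrite the second ordering as that position sequence:
positions: Yun→1, Sam→2, Ivy→3, Tara→4, Wes→5, Vic→6, Max→7
second ordering as positions: [3, 5, 4, 2, 6, 7, 1]
Discordant pairs = inversions in this position sequence.
3: 2, 1 → 2
5: 4, 2, 1 → 3
4: 2, 1 → 2
2: 1 → 1
6: 1 → 1
7: 1 → 1
1: 0
Total: 2 + 3 + 2 + 1 + 1 + 1 + 0 = 10

10 pairs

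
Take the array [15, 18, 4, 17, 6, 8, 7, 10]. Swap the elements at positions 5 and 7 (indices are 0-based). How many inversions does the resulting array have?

17

Positions 5 and 7 hold 8 and 10; after swapping, the array is [15, 18, 4, 17, 6, 10, 7, 8].
For each element, count later entries that are smaller:
15 → 4, 6, 10, 7, 8 → 5
18 → 4, 17, 6, 10, 7, 8 → 6
4 → none → 0
17 → 6, 10, 7, 8 → 4
6 → none → 0
10 → 7, 8 → 2
7 → none → 0
8 → none → 0
Sum: 5 + 6 + 0 + 4 + 0 + 2 + 0 + 0 = 17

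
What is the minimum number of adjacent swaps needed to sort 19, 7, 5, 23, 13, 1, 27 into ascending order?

There are 10 swaps.

Each adjacent swap fixes exactly one inversion, so the minimum swap count equals the number of inversions.
Count inversions — for each element, later elements that are smaller:
19: 7, 5, 13, 1 → 4
7: 5, 1 → 2
5: 1 → 1
23: 13, 1 → 2
13: 1 → 1
1: none → 0
27: none → 0
Total inversions: 4 + 2 + 1 + 2 + 1 + 0 + 0 = 10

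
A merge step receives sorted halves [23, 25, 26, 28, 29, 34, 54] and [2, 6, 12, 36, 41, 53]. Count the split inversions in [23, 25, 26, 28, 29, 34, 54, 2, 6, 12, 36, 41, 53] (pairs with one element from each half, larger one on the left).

24

Take each right-half value and tally the left-half values above it:
r = 2: 23, 25, 26, 28, 29, 34, 54 → 7
r = 6: 23, 25, 26, 28, 29, 34, 54 → 7
r = 12: 23, 25, 26, 28, 29, 34, 54 → 7
r = 36: 54 → 1
r = 41: 54 → 1
r = 53: 54 → 1
Cross-inversions: 7 + 7 + 7 + 1 + 1 + 1 = 24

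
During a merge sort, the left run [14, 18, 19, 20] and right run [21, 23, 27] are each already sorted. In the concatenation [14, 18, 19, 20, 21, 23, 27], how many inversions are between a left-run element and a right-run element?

Cross-inversions: 0

Count, for every r in R, how many entries of L exceed r:
r = 21: none → 0
r = 23: none → 0
r = 27: none → 0
Cross-inversions: 0 + 0 + 0 = 0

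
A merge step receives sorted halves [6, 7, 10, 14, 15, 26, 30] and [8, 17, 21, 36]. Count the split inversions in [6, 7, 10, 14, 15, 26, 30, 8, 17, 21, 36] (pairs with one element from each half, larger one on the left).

Count, for every r in R, how many entries of L exceed r:
r = 8: 10, 14, 15, 26, 30 → 5
r = 17: 26, 30 → 2
r = 21: 26, 30 → 2
r = 36: none → 0
Cross-inversions: 5 + 2 + 2 + 0 = 9

There are 9 cross-inversions.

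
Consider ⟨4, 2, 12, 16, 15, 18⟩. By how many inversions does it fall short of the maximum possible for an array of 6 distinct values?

13

Maximum inversions for 6 distinct elements is C(6, 2) = 6·5/2 = 15.
Current inversions — for each element, count later smaller elements:
4: 1
2: 0
12: 0
16: 1
15: 0
18: 0
Current total: 1 + 0 + 0 + 1 + 0 + 0 = 2
Shortfall: 15 − 2 = 13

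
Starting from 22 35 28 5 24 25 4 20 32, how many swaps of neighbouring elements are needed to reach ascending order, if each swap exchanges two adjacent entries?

20

Minimum adjacent swaps = number of inversions (each swap of adjacent out-of-order elements removes one inversion and no swap can remove more).
Count inversions — for each element, later elements that are smaller:
22: 5, 4, 20 → 3
35: 28, 5, 24, 25, 4, 20, 32 → 7
28: 5, 24, 25, 4, 20 → 5
5: 4 → 1
24: 4, 20 → 2
25: 4, 20 → 2
4: none → 0
20: none → 0
32: none → 0
Total inversions: 3 + 7 + 5 + 1 + 2 + 2 + 0 + 0 + 0 = 20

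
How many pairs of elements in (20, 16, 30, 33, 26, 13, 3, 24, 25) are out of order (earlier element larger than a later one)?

For each element, count later entries that are smaller:
20 → 16, 13, 3 → 3
16 → 13, 3 → 2
30 → 26, 13, 3, 24, 25 → 5
33 → 26, 13, 3, 24, 25 → 5
26 → 13, 3, 24, 25 → 4
13 → 3 → 1
3 → none → 0
24 → none → 0
25 → none → 0
Sum: 3 + 2 + 5 + 5 + 4 + 1 + 0 + 0 + 0 = 20

20 out-of-order pairs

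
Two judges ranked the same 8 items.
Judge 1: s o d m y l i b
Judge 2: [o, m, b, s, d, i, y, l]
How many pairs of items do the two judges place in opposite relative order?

Assign each item its position (1..8) in the first ordering, then rewrite the second ordering as that position sequence:
positions: s→1, o→2, d→3, m→4, y→5, l→6, i→7, b→8
second ordering as positions: [2, 4, 8, 1, 3, 7, 5, 6]
Discordant pairs = inversions in this position sequence.
2: 1 → 1
4: 1, 3 → 2
8: 1, 3, 7, 5, 6 → 5
1: 0
3: 0
7: 5, 6 → 2
5: 0
6: 0
Total: 1 + 2 + 5 + 0 + 0 + 2 + 0 + 0 = 10

10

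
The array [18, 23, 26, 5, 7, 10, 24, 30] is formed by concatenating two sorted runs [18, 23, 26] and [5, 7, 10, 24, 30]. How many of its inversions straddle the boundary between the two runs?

Count, for every r in R, how many entries of L exceed r:
r = 5: 18, 23, 26 → 3
r = 7: 18, 23, 26 → 3
r = 10: 18, 23, 26 → 3
r = 24: 26 → 1
r = 30: none → 0
Cross-inversions: 3 + 3 + 3 + 1 + 0 = 10

10 cross-inversions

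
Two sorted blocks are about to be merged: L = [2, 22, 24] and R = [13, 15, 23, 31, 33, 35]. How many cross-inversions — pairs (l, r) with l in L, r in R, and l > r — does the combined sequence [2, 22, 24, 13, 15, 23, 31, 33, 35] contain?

Count, for every r in R, how many entries of L exceed r:
r = 13: 22, 24 → 2
r = 15: 22, 24 → 2
r = 23: 24 → 1
r = 31: none → 0
r = 33: none → 0
r = 35: none → 0
Cross-inversions: 2 + 2 + 1 + 0 + 0 + 0 = 5

5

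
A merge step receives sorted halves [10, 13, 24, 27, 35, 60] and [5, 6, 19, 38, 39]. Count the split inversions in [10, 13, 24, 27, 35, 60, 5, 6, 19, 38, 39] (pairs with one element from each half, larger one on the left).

Take each right-half value and tally the left-half values above it:
r = 5: 10, 13, 24, 27, 35, 60 → 6
r = 6: 10, 13, 24, 27, 35, 60 → 6
r = 19: 24, 27, 35, 60 → 4
r = 38: 60 → 1
r = 39: 60 → 1
Cross-inversions: 6 + 6 + 4 + 1 + 1 = 18

Split inversions: 18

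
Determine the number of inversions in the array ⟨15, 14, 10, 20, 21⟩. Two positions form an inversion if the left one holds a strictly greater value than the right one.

3 inversions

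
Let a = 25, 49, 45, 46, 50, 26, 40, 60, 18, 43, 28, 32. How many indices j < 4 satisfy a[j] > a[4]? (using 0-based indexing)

The element at index 4 is 50.
Elements before it: 25, 49, 45, 46
None of them are larger than 50.

0 such elements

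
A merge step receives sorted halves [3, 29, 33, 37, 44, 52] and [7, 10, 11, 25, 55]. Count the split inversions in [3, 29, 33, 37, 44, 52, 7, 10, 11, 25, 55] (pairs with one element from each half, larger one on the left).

20

Take each right-half value and tally the left-half values above it:
r = 7: 29, 33, 37, 44, 52 → 5
r = 10: 29, 33, 37, 44, 52 → 5
r = 11: 29, 33, 37, 44, 52 → 5
r = 25: 29, 33, 37, 44, 52 → 5
r = 55: none → 0
Cross-inversions: 5 + 5 + 5 + 5 + 0 = 20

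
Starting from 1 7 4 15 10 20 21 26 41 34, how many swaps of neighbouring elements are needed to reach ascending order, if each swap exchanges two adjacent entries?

3 adjacent swaps

Minimum adjacent swaps = number of inversions (each swap of adjacent out-of-order elements removes one inversion and no swap can remove more).
Count inversions — for each element, later elements that are smaller:
1: none → 0
7: 4 → 1
4: none → 0
15: 10 → 1
10: none → 0
20: none → 0
21: none → 0
26: none → 0
41: 34 → 1
34: none → 0
Total inversions: 0 + 1 + 0 + 1 + 0 + 0 + 0 + 0 + 1 + 0 = 3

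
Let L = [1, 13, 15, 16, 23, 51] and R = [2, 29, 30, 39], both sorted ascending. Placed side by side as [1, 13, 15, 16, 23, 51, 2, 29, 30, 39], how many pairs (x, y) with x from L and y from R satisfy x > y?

Count, for every r in R, how many entries of L exceed r:
r = 2: 13, 15, 16, 23, 51 → 5
r = 29: 51 → 1
r = 30: 51 → 1
r = 39: 51 → 1
Cross-inversions: 5 + 1 + 1 + 1 = 8

Cross-inversions: 8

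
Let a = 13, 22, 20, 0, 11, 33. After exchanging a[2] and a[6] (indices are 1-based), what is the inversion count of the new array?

8

Positions 2 and 6 hold 22 and 33; after swapping, the array is [13, 33, 20, 0, 11, 22].
Count, for each position, how many later elements it exceeds:
13 → 0, 11 → 2
33 → 20, 0, 11, 22 → 4
20 → 0, 11 → 2
0 → none → 0
11 → none → 0
22 → none → 0
Sum: 2 + 4 + 2 + 0 + 0 + 0 = 8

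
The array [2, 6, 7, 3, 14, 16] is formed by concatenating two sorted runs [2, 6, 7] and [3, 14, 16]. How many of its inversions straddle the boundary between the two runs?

For each element r of the right run, count left-run elements greater than r:
r = 3: 6, 7 → 2
r = 14: none → 0
r = 16: none → 0
Cross-inversions: 2 + 0 + 0 = 2

2 split inversions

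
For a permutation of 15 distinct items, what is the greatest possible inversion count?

The maximum occurs when the array is in strictly decreasing order: every one of the C(15, 2) pairs is inverted.
C(15, 2) = 15·14/2 = 105

105 inversions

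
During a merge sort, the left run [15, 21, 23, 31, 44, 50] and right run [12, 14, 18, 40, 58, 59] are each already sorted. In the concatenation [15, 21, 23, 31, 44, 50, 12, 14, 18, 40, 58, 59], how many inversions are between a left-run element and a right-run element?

19

Take each right-half value and tally the left-half values above it:
r = 12: 15, 21, 23, 31, 44, 50 → 6
r = 14: 15, 21, 23, 31, 44, 50 → 6
r = 18: 21, 23, 31, 44, 50 → 5
r = 40: 44, 50 → 2
r = 58: none → 0
r = 59: none → 0
Cross-inversions: 6 + 6 + 5 + 2 + 0 + 0 = 19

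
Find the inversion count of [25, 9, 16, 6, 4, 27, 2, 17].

17 out-of-order pairs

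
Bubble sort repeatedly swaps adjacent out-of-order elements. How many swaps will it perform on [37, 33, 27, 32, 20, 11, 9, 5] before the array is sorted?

27

The minimum number of adjacent swaps to sort an array equals its inversion count, since every such swap removes exactly one inversion.
Count inversions — for each element, later elements that are smaller:
37: 33, 27, 32, 20, 11, 9, 5 → 7
33: 27, 32, 20, 11, 9, 5 → 6
27: 20, 11, 9, 5 → 4
32: 20, 11, 9, 5 → 4
20: 11, 9, 5 → 3
11: 9, 5 → 2
9: 5 → 1
5: none → 0
Total inversions: 7 + 6 + 4 + 4 + 3 + 2 + 1 + 0 = 27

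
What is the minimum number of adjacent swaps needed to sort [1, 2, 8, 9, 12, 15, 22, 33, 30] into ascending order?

Each adjacent swap fixes exactly one inversion, so the minimum swap count equals the number of inversions.
Count inversions — for each element, later elements that are smaller:
1: none → 0
2: none → 0
8: none → 0
9: none → 0
12: none → 0
15: none → 0
22: none → 0
33: 30 → 1
30: none → 0
Total inversions: 0 + 0 + 0 + 0 + 0 + 0 + 0 + 1 + 0 = 1

1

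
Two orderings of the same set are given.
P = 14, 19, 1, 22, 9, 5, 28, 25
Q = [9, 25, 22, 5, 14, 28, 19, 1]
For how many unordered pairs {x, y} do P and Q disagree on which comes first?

Assign each item its position (1..8) in the first ordering, then rewrite the second ordering as that position sequence:
positions: 14→1, 19→2, 1→3, 22→4, 9→5, 5→6, 28→7, 25→8
second ordering as positions: [5, 8, 4, 6, 1, 7, 2, 3]
Discordant pairs = inversions in this position sequence.
5: 4, 1, 2, 3 → 4
8: 4, 6, 1, 7, 2, 3 → 6
4: 1, 2, 3 → 3
6: 1, 2, 3 → 3
1: 0
7: 2, 3 → 2
2: 0
3: 0
Total: 4 + 6 + 3 + 3 + 0 + 2 + 0 + 0 = 18

There are 18 disagreeing pairs.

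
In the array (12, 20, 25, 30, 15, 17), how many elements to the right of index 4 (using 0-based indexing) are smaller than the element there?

The element at index 4 is 15.
Elements after it: 17
None of them are smaller than 15.

0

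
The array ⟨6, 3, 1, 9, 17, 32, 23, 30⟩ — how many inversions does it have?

Element-by-element contributions:
6 → 3, 1 → 2
3 → 1 → 1
1 → none → 0
9 → none → 0
17 → none → 0
32 → 23, 30 → 2
23 → none → 0
30 → none → 0
Sum: 2 + 1 + 0 + 0 + 0 + 2 + 0 + 0 = 5

5 out-of-order pairs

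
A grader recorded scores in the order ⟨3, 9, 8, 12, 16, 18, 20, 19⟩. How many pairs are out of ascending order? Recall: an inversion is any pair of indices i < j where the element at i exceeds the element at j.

Sweep left to right; for each value list the smaller values that follow it:
3 → none → 0
9 → 8 → 1
8 → none → 0
12 → none → 0
16 → none → 0
18 → none → 0
20 → 19 → 1
19 → none → 0
Sum: 0 + 1 + 0 + 0 + 0 + 0 + 1 + 0 = 2

2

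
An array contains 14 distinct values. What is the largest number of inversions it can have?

91 inversions

A reversed (strictly descending) arrangement makes every pair an inversion, giving C(14, 2) inversions.
C(14, 2) = 14·13/2 = 91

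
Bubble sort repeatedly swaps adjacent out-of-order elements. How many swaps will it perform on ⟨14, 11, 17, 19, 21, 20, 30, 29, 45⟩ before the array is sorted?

The minimum number of adjacent swaps to sort an array equals its inversion count, since every such swap removes exactly one inversion.
Count inversions — for each element, later elements that are smaller:
14: 11 → 1
11: none → 0
17: none → 0
19: none → 0
21: 20 → 1
20: none → 0
30: 29 → 1
29: none → 0
45: none → 0
Total inversions: 1 + 0 + 0 + 0 + 1 + 0 + 1 + 0 + 0 = 3

3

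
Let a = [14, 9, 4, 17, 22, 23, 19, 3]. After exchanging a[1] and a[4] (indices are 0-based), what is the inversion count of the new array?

Positions 1 and 4 hold 9 and 22; after swapping, the array is [14, 22, 4, 17, 9, 23, 19, 3].
Count, for each position, how many later elements it exceeds:
14 → 4, 9, 3 → 3
22 → 4, 17, 9, 19, 3 → 5
4 → 3 → 1
17 → 9, 3 → 2
9 → 3 → 1
23 → 19, 3 → 2
19 → 3 → 1
3 → none → 0
Sum: 3 + 5 + 1 + 2 + 1 + 2 + 1 + 0 = 15

15 inversions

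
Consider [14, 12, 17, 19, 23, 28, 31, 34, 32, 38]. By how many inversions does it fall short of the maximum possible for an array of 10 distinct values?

Maximum inversions for 10 distinct elements is C(10, 2) = 10·9/2 = 45.
Current inversions — for each element, count later smaller elements:
14: 1
12: 0
17: 0
19: 0
23: 0
28: 0
31: 0
34: 1
32: 0
38: 0
Current total: 1 + 0 + 0 + 0 + 0 + 0 + 0 + 1 + 0 + 0 = 2
Shortfall: 45 − 2 = 43

43 inversions short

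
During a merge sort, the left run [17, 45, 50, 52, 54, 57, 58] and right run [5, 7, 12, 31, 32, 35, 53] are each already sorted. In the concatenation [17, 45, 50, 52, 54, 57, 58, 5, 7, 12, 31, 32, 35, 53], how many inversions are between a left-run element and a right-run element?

Split inversions: 42

For each element r of the right run, count left-run elements greater than r:
r = 5: 17, 45, 50, 52, 54, 57, 58 → 7
r = 7: 17, 45, 50, 52, 54, 57, 58 → 7
r = 12: 17, 45, 50, 52, 54, 57, 58 → 7
r = 31: 45, 50, 52, 54, 57, 58 → 6
r = 32: 45, 50, 52, 54, 57, 58 → 6
r = 35: 45, 50, 52, 54, 57, 58 → 6
r = 53: 54, 57, 58 → 3
Cross-inversions: 7 + 7 + 7 + 6 + 6 + 6 + 3 = 42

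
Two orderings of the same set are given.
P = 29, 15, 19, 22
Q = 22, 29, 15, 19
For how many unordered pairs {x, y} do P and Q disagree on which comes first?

Assign each item its position (1..4) in the first ordering, then rewrite the second ordering as that position sequence:
positions: 29→1, 15→2, 19→3, 22→4
second ordering as positions: [4, 1, 2, 3]
Discordant pairs = inversions in this position sequence.
4: 1, 2, 3 → 3
1: 0
2: 0
3: 0
Total: 3 + 0 + 0 + 0 = 3

3 disagreeing pairs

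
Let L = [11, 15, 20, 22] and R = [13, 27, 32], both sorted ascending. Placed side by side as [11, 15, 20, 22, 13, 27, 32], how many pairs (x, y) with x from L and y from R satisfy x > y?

Count, for every r in R, how many entries of L exceed r:
r = 13: 15, 20, 22 → 3
r = 27: none → 0
r = 32: none → 0
Cross-inversions: 3 + 0 + 0 = 3

3 cross-inversions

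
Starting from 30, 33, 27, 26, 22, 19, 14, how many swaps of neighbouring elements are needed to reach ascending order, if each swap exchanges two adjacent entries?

20

Each adjacent swap fixes exactly one inversion, so the minimum swap count equals the number of inversions.
Count inversions — for each element, later elements that are smaller:
30: 27, 26, 22, 19, 14 → 5
33: 27, 26, 22, 19, 14 → 5
27: 26, 22, 19, 14 → 4
26: 22, 19, 14 → 3
22: 19, 14 → 2
19: 14 → 1
14: none → 0
Total inversions: 5 + 5 + 4 + 3 + 2 + 1 + 0 = 20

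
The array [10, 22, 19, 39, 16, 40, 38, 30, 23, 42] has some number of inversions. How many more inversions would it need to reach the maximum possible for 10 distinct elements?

32

Maximum inversions for 10 distinct elements is C(10, 2) = 10·9/2 = 45.
Current inversions — for each element, count later smaller elements:
10: 0
22: 2
19: 1
39: 4
16: 0
40: 3
38: 2
30: 1
23: 0
42: 0
Current total: 0 + 2 + 1 + 4 + 0 + 3 + 2 + 1 + 0 + 0 = 13
Shortfall: 45 − 13 = 32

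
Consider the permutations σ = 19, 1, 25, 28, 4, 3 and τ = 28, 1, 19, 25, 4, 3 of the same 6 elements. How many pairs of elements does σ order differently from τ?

4 discordant pairs

Assign each item its position (1..6) in the first ordering, then rewrite the second ordering as that position sequence:
positions: 19→1, 1→2, 25→3, 28→4, 4→5, 3→6
second ordering as positions: [4, 2, 1, 3, 5, 6]
Discordant pairs = inversions in this position sequence.
4: 2, 1, 3 → 3
2: 1 → 1
1: 0
3: 0
5: 0
6: 0
Total: 3 + 1 + 0 + 0 + 0 + 0 = 4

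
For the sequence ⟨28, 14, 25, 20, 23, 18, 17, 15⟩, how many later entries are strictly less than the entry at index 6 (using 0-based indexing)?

1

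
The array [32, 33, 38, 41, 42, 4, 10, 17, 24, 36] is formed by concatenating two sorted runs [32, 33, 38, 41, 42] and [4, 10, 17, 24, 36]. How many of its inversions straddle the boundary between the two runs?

23

Take each right-half value and tally the left-half values above it:
r = 4: 32, 33, 38, 41, 42 → 5
r = 10: 32, 33, 38, 41, 42 → 5
r = 17: 32, 33, 38, 41, 42 → 5
r = 24: 32, 33, 38, 41, 42 → 5
r = 36: 38, 41, 42 → 3
Cross-inversions: 5 + 5 + 5 + 5 + 3 = 23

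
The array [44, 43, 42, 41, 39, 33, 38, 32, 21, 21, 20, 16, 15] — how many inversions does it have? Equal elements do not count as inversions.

76 inversions

Count, for each position, how many later elements it exceeds:
44: 12
43: 11
42: 10
41: 9
39: 8
33: 6
38: 6
32: 5
21: 3
21: 3
20: 2
16: 1
15: 0
Sum: 12 + 11 + 10 + 9 + 8 + 6 + 6 + 5 + 3 + 3 + 2 + 1 + 0 = 76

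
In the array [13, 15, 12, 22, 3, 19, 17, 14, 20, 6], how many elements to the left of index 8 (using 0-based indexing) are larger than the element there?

1

The element at index 8 is 20.
Elements before it: 13, 15, 12, 22, 3, 19, 17, 14
Those larger than 20: 22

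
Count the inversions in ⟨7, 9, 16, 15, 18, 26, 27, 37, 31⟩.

2 inversions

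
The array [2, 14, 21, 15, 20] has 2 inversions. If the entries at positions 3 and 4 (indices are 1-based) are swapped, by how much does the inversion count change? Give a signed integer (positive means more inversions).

-1

Positions 3 and 4 hold 21 and 15; after swapping, the array is [2, 14, 15, 21, 20].
Element-by-element contributions:
2 → none → 0
14 → none → 0
15 → none → 0
21 → 20 → 1
20 → none → 0
Sum: 0 + 0 + 0 + 1 + 0 = 1
Change: 1 − 2 = -1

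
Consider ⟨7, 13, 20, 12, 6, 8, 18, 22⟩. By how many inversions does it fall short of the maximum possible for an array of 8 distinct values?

18

Maximum inversions for 8 distinct elements is C(8, 2) = 8·7/2 = 28.
Current inversions — for each element, count later smaller elements:
7: 1
13: 3
20: 4
12: 2
6: 0
8: 0
18: 0
22: 0
Current total: 1 + 3 + 4 + 2 + 0 + 0 + 0 + 0 = 10
Shortfall: 28 − 10 = 18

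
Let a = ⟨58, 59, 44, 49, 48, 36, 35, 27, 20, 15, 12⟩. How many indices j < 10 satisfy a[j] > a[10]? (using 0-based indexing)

10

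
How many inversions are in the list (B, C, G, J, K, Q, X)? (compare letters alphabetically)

Listing every pair i<j with a[i]>a[j] (using 0-based positions):
(none)
That's 0 pairs.

0 inversions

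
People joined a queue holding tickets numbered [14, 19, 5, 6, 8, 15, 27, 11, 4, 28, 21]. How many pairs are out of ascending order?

Sweep left to right; for each value list the smaller values that follow it:
14: 5
19: 6
5: 1
6: 1
8: 1
15: 2
27: 3
11: 1
4: 0
28: 1
21: 0
Sum: 5 + 6 + 1 + 1 + 1 + 2 + 3 + 1 + 0 + 1 + 0 = 21

21 inversions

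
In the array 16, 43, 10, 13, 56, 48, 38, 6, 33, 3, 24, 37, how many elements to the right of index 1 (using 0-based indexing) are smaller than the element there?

8

The element at index 1 is 43.
Elements after it: 10, 13, 56, 48, 38, 6, 33, 3, 24, 37
Those smaller than 43: 10, 13, 38, 6, 33, 3, 24, 37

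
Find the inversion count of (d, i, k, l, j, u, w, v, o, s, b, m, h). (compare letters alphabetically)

34

Sweep left to right; for each value list the smaller values that follow it:
d → b → 1
i → b, h → 2
k → j, b, h → 3
l → j, b, h → 3
j → b, h → 2
u → o, s, b, m, h → 5
w → v, o, s, b, m, h → 6
v → o, s, b, m, h → 5
o → b, m, h → 3
s → b, m, h → 3
b → none → 0
m → h → 1
h → none → 0
Sum: 1 + 2 + 3 + 3 + 2 + 5 + 6 + 5 + 3 + 3 + 0 + 1 + 0 = 34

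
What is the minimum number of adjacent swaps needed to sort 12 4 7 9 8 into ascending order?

Each adjacent swap fixes exactly one inversion, so the minimum swap count equals the number of inversions.
Count inversions — for each element, later elements that are smaller:
12: 4, 7, 9, 8 → 4
4: none → 0
7: none → 0
9: 8 → 1
8: none → 0
Total inversions: 4 + 0 + 0 + 1 + 0 = 5

5 adjacent swaps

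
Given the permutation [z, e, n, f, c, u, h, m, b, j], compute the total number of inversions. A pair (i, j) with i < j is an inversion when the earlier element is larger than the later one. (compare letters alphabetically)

27

Sweep left to right; for each value list the smaller values that follow it:
z: 9
e: 2
n: 6
f: 2
c: 1
u: 4
h: 1
m: 2
b: 0
j: 0
Sum: 9 + 2 + 6 + 2 + 1 + 4 + 1 + 2 + 0 + 0 = 27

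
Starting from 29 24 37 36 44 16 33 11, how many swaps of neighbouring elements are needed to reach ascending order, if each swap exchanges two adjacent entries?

There are 17 swaps.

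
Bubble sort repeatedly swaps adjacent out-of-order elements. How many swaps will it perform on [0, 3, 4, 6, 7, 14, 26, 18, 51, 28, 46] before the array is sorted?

Minimum adjacent swaps = number of inversions (each swap of adjacent out-of-order elements removes one inversion and no swap can remove more).
Count inversions — for each element, later elements that are smaller:
0: none → 0
3: none → 0
4: none → 0
6: none → 0
7: none → 0
14: none → 0
26: 18 → 1
18: none → 0
51: 28, 46 → 2
28: none → 0
46: none → 0
Total inversions: 0 + 0 + 0 + 0 + 0 + 0 + 1 + 0 + 2 + 0 + 0 = 3

3 swaps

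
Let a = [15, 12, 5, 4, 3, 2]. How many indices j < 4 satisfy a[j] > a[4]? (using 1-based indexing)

3

The element at index 4 is 4.
Elements before it: 15, 12, 5
Those larger than 4: 15, 12, 5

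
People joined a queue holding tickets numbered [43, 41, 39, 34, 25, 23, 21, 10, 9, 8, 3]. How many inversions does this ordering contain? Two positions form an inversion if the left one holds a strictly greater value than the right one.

Sweep left to right; for each value list the smaller values that follow it:
43 → 41, 39, 34, 25, 23, 21, 10, 9, 8, 3 → 10
41 → 39, 34, 25, 23, 21, 10, 9, 8, 3 → 9
39 → 34, 25, 23, 21, 10, 9, 8, 3 → 8
34 → 25, 23, 21, 10, 9, 8, 3 → 7
25 → 23, 21, 10, 9, 8, 3 → 6
23 → 21, 10, 9, 8, 3 → 5
21 → 10, 9, 8, 3 → 4
10 → 9, 8, 3 → 3
9 → 8, 3 → 2
8 → 3 → 1
3 → none → 0
Sum: 10 + 9 + 8 + 7 + 6 + 5 + 4 + 3 + 2 + 1 + 0 = 55

There are 55 inversions.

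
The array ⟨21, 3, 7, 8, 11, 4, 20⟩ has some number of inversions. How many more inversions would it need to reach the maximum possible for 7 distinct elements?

12

Maximum inversions for 7 distinct elements is C(7, 2) = 7·6/2 = 21.
Current inversions — for each element, count later smaller elements:
21: 6
3: 0
7: 1
8: 1
11: 1
4: 0
20: 0
Current total: 6 + 0 + 1 + 1 + 1 + 0 + 0 = 9
Shortfall: 21 − 9 = 12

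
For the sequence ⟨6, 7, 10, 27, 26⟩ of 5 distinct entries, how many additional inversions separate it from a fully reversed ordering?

9 inversions short

Maximum inversions for 5 distinct elements is C(5, 2) = 5·4/2 = 10.
Current inversions — for each element, count later smaller elements:
6: 0
7: 0
10: 0
27: 1
26: 0
Current total: 0 + 0 + 0 + 1 + 0 = 1
Shortfall: 10 − 1 = 9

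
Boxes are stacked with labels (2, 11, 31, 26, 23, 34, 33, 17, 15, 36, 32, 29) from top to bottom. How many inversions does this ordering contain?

23 inversions

Count, for each position, how many later elements it exceeds:
2 → none → 0
11 → none → 0
31 → 26, 23, 17, 15, 29 → 5
26 → 23, 17, 15 → 3
23 → 17, 15 → 2
34 → 33, 17, 15, 32, 29 → 5
33 → 17, 15, 32, 29 → 4
17 → 15 → 1
15 → none → 0
36 → 32, 29 → 2
32 → 29 → 1
29 → none → 0
Sum: 0 + 0 + 5 + 3 + 2 + 5 + 4 + 1 + 0 + 2 + 1 + 0 = 23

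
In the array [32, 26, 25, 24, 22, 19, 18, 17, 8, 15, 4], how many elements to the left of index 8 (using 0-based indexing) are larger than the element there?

8 such elements

The element at index 8 is 8.
Elements before it: 32, 26, 25, 24, 22, 19, 18, 17
Those larger than 8: 32, 26, 25, 24, 22, 19, 18, 17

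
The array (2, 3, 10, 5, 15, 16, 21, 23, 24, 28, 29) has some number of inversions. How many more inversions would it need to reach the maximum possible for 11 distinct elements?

54

Maximum inversions for 11 distinct elements is C(11, 2) = 11·10/2 = 55.
Current inversions — for each element, count later smaller elements:
2: 0
3: 0
10: 1
5: 0
15: 0
16: 0
21: 0
23: 0
24: 0
28: 0
29: 0
Current total: 0 + 0 + 1 + 0 + 0 + 0 + 0 + 0 + 0 + 0 + 0 = 1
Shortfall: 55 − 1 = 54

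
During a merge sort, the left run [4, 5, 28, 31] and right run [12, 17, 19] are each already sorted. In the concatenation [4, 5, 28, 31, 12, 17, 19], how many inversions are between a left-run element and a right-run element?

Count, for every r in R, how many entries of L exceed r:
r = 12: 28, 31 → 2
r = 17: 28, 31 → 2
r = 19: 28, 31 → 2
Cross-inversions: 2 + 2 + 2 = 6

6 split inversions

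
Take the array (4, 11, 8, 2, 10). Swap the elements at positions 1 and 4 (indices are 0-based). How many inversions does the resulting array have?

Positions 1 and 4 hold 11 and 10; after swapping, the array is [4, 10, 8, 2, 11].
Element-by-element contributions:
4: 1
10: 2
8: 1
2: 0
11: 0
Sum: 1 + 2 + 1 + 0 + 0 = 4

4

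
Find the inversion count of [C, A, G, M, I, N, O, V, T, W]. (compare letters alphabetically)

3 inversions

Element-by-element contributions:
C → A → 1
A → none → 0
G → none → 0
M → I → 1
I → none → 0
N → none → 0
O → none → 0
V → T → 1
T → none → 0
W → none → 0
Sum: 1 + 0 + 0 + 1 + 0 + 0 + 0 + 1 + 0 + 0 = 3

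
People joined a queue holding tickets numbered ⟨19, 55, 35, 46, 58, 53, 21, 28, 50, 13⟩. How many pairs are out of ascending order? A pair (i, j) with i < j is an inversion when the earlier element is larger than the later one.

26

Count, for each position, how many later elements it exceeds:
19 → 13 → 1
55 → 35, 46, 53, 21, 28, 50, 13 → 7
35 → 21, 28, 13 → 3
46 → 21, 28, 13 → 3
58 → 53, 21, 28, 50, 13 → 5
53 → 21, 28, 50, 13 → 4
21 → 13 → 1
28 → 13 → 1
50 → 13 → 1
13 → none → 0
Sum: 1 + 7 + 3 + 3 + 5 + 4 + 1 + 1 + 1 + 0 = 26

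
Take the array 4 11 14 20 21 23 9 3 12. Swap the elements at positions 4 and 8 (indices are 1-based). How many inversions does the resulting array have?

Positions 4 and 8 hold 20 and 3; after swapping, the array is [4, 11, 14, 3, 21, 23, 9, 20, 12].
Element-by-element contributions:
4 → 3 → 1
11 → 3, 9 → 2
14 → 3, 9, 12 → 3
3 → none → 0
21 → 9, 20, 12 → 3
23 → 9, 20, 12 → 3
9 → none → 0
20 → 12 → 1
12 → none → 0
Sum: 1 + 2 + 3 + 0 + 3 + 3 + 0 + 1 + 0 = 13

13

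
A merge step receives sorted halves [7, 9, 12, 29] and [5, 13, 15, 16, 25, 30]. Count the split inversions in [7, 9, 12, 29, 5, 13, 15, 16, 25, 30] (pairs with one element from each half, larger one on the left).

8

For each element r of the right run, count left-run elements greater than r:
r = 5: 7, 9, 12, 29 → 4
r = 13: 29 → 1
r = 15: 29 → 1
r = 16: 29 → 1
r = 25: 29 → 1
r = 30: none → 0
Cross-inversions: 4 + 1 + 1 + 1 + 1 + 0 = 8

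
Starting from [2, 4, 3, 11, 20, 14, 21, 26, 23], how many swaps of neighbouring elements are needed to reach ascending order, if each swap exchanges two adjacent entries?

3

The minimum number of adjacent swaps to sort an array equals its inversion count, since every such swap removes exactly one inversion.
Count inversions — for each element, later elements that are smaller:
2: none → 0
4: 3 → 1
3: none → 0
11: none → 0
20: 14 → 1
14: none → 0
21: none → 0
26: 23 → 1
23: none → 0
Total inversions: 0 + 1 + 0 + 0 + 1 + 0 + 0 + 1 + 0 = 3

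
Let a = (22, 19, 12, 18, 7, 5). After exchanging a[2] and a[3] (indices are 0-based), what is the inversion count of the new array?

Inversions: 15

Positions 2 and 3 hold 12 and 18; after swapping, the array is [22, 19, 18, 12, 7, 5].
Sweep left to right; for each value list the smaller values that follow it:
22: 5
19: 4
18: 3
12: 2
7: 1
5: 0
Sum: 5 + 4 + 3 + 2 + 1 + 0 = 15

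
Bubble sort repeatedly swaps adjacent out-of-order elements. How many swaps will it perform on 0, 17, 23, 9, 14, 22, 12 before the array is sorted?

There are 9 swaps.

Each adjacent swap fixes exactly one inversion, so the minimum swap count equals the number of inversions.
Count inversions — for each element, later elements that are smaller:
0: none → 0
17: 9, 14, 12 → 3
23: 9, 14, 22, 12 → 4
9: none → 0
14: 12 → 1
22: 12 → 1
12: none → 0
Total inversions: 0 + 3 + 4 + 0 + 1 + 1 + 0 = 9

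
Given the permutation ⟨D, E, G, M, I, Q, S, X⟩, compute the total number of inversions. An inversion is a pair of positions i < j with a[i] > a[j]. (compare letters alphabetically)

Sweep left to right; for each value list the smaller values that follow it:
D → none → 0
E → none → 0
G → none → 0
M → I → 1
I → none → 0
Q → none → 0
S → none → 0
X → none → 0
Sum: 0 + 0 + 0 + 1 + 0 + 0 + 0 + 0 = 1

1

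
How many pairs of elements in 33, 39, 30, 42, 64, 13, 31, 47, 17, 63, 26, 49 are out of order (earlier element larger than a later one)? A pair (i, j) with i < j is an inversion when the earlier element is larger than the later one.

For each element, count later entries that are smaller:
33 → 30, 13, 31, 17, 26 → 5
39 → 30, 13, 31, 17, 26 → 5
30 → 13, 17, 26 → 3
42 → 13, 31, 17, 26 → 4
64 → 13, 31, 47, 17, 63, 26, 49 → 7
13 → none → 0
31 → 17, 26 → 2
47 → 17, 26 → 2
17 → none → 0
63 → 26, 49 → 2
26 → none → 0
49 → none → 0
Sum: 5 + 5 + 3 + 4 + 7 + 0 + 2 + 2 + 0 + 2 + 0 + 0 = 30

30 inversions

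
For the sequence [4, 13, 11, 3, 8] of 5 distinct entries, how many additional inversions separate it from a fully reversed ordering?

4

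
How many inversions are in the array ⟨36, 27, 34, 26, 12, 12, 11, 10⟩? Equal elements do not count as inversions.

26

Sweep left to right; for each value list the smaller values that follow it:
36 → 27, 34, 26, 12, 12, 11, 10 → 7
27 → 26, 12, 12, 11, 10 → 5
34 → 26, 12, 12, 11, 10 → 5
26 → 12, 12, 11, 10 → 4
12 → 11, 10 → 2
12 → 11, 10 → 2
11 → 10 → 1
10 → none → 0
Sum: 7 + 5 + 5 + 4 + 2 + 2 + 1 + 0 = 26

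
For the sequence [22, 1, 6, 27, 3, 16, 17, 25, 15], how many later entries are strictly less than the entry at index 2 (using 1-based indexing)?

0

The element at index 2 is 1.
Elements after it: 6, 27, 3, 16, 17, 25, 15
None of them are smaller than 1.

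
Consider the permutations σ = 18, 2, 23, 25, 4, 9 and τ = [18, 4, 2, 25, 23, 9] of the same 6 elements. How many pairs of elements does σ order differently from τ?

4 discordant pairs

Assign each item its position (1..6) in the first ordering, then rewrite the second ordering as that position sequence:
positions: 18→1, 2→2, 23→3, 25→4, 4→5, 9→6
second ordering as positions: [1, 5, 2, 4, 3, 6]
Discordant pairs = inversions in this position sequence.
1: 0
5: 2, 4, 3 → 3
2: 0
4: 3 → 1
3: 0
6: 0
Total: 0 + 3 + 0 + 1 + 0 + 0 = 4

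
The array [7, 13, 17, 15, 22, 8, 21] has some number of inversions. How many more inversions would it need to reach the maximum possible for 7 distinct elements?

15 inversions short

Maximum inversions for 7 distinct elements is C(7, 2) = 7·6/2 = 21.
Current inversions — for each element, count later smaller elements:
7: 0
13: 1
17: 2
15: 1
22: 2
8: 0
21: 0
Current total: 0 + 1 + 2 + 1 + 2 + 0 + 0 = 6
Shortfall: 21 − 6 = 15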